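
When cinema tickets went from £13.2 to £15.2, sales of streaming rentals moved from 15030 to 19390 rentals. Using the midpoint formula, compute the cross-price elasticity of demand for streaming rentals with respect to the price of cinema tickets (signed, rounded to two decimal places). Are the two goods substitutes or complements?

1.80; substitutes

%ΔQ_{streaming rentals} = (19390 − 15030)/avg = 4360/17210 = 0.253341…
%ΔP_{cinema tickets} = (15.2 − 13.2)/avg = 2/14.2 = 0.140845…
E_cross = (4360/17210) / (2/14.2) = 1.7987…
E_cross > 0 ⇒ the goods are substitutes.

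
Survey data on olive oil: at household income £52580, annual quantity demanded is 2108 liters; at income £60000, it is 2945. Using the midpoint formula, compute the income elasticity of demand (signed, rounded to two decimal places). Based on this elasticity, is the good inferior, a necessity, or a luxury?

%ΔQ = (2945 − 2108)/[( 2108 + 2945)/2] = 837/2526.5 = 0.331288…
%ΔIncome = (60000 − 52580)/[( 52580 + 60000)/2] = 7420/56290 = 0.131817…
E_income = (837/2526.5) / (7420/56290) = 2.5132…
E_income > 1 ⇒ normal good, luxury.

2.51; luxury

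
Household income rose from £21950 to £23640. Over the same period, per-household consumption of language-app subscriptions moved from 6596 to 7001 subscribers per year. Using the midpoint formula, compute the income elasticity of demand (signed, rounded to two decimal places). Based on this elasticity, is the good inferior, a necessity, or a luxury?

%ΔQ = (7001 − 6596)/[( 6596 + 7001)/2] = 405/6798.5 = 0.059571…
%ΔIncome = (23640 − 21950)/[( 21950 + 23640)/2] = 1690/22795 = 0.074139…
E_income = (405/6798.5) / (1690/22795) = 0.8035…
0 < E_income < 1 ⇒ normal good, necessity.

0.80; necessity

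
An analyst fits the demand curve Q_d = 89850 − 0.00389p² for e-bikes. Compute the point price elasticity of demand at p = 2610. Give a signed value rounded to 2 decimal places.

-0.84

dQ_d/dp = −2·0.00389·p = -20.3058. At p = 2610, Q_d = 63350.931.
Ed = (dQ_d/dp)·(p/Q_d) = (-20.3058) × (2610/63350.931) = -0.8365…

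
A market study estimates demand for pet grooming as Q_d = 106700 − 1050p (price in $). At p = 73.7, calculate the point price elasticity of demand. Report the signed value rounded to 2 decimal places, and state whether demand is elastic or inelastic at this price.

dQ_d/dp = −1050. At p = 73.7, Q_d = 106700 − 1050(73.7) = 29315.
Ed = (dQ_d/dp)·(p/Q_d) = −1050 × (73.7/29315) = -2.6397…
|Ed| = 2.64 > 1, so demand is elastic.

-2.64; elastic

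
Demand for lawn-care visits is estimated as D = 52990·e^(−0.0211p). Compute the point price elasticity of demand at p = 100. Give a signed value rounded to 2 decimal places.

-2.11

dD/dp = −0.0211·D = -135.555. At p = 100, D = 6424.4.
Ed = (dD/dp)·(p/D) = (-135.555) × (100/6424.4) = -2.11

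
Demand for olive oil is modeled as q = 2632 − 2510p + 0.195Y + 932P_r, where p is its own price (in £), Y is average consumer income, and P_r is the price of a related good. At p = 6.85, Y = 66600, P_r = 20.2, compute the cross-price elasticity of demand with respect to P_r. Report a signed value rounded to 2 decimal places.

At the given values, q = 2632 − 2510(6.85) + 0.195(66600) + 932(20.2) = 17251.9.
∂q/∂P_r = 932.
E = (932) × (20.2/17251.9) = 1.0912…

1.09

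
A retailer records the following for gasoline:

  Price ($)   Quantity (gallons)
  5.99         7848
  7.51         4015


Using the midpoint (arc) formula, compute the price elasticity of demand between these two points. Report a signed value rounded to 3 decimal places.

-2.870

%ΔQ = (4015 − 7848) / [(7848 + 4015)/2] = -3833/5931.5 = -0.646210…
%ΔP = (7.51 − 5.99) / [(5.99 + 7.51)/2] = 1.52/6.75 = 0.225185…
Arc Ed = %ΔQ / %ΔP = (-3833/5931.5) / (1.52/6.75) = -2.86968…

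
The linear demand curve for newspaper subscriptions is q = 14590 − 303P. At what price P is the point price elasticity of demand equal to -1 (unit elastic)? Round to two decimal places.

Ed = −303P/(14590 − 303P). Set this equal to -1:
303P = 1·(14590 − 303P) ⇒ 303P(1 + 1) = 1·14590
P = 1·14590 / (303·2) = 24.0759…

24.08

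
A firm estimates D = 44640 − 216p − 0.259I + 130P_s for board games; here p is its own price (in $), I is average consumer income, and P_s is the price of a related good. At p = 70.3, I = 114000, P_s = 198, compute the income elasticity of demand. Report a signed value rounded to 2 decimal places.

At the given values, D = 44640 − 216(70.3) − 0.259(114000) + 130(198) = 25669.2.
∂D/∂I = -0.259.
E = (-0.259) × (114000/25669.2) = -1.1502…

-1.15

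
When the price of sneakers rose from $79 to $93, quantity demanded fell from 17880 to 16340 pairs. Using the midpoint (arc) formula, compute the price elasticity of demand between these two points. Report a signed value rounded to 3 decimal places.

-0.553

%ΔQ = (16340 − 17880) / [(17880 + 16340)/2] = -1540/17110 = -0.090005…
%ΔP = (93 − 79) / [(79 + 93)/2] = 14/86 = 0.162790…
Arc Ed = %ΔQ / %ΔP = (-1540/17110) / (14/86) = -0.55289…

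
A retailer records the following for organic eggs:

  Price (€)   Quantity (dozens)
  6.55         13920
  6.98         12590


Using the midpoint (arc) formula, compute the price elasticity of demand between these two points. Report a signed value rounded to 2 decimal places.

-1.58

%ΔQ = (12590 − 13920) / [(13920 + 12590)/2] = -1330/13255 = -0.100339…
%ΔP = (6.98 − 6.55) / [(6.55 + 6.98)/2] = 0.43/6.765 = 0.063562…
Arc Ed = %ΔQ / %ΔP = (-1330/13255) / (0.43/6.765) = -1.5785…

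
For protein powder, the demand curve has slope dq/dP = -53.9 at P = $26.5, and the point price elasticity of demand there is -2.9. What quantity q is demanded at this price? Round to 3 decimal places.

Ed = (dq/dP)·(P/q) ⇒ q = (dq/dP)·P/Ed = (-53.9)·26.5/(-2.9) = 492.53448…

492.534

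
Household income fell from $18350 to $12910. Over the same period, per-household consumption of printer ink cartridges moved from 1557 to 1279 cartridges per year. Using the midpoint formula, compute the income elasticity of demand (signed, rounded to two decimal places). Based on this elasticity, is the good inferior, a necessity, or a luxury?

%ΔQ = (1279 − 1557)/[( 1557 + 1279)/2] = -278/1418 = -0.196050…
%ΔIncome = (12910 − 18350)/[( 18350 + 12910)/2] = -5440/15630 = -0.348048…
E_income = (-278/1418) / (-5440/15630) = 0.5632…
0 < E_income < 1 ⇒ normal good, necessity.

0.56; necessity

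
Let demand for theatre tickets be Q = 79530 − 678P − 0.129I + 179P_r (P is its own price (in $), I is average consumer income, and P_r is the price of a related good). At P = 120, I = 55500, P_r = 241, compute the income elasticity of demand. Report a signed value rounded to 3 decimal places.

-0.210

At the given values, Q = 79530 − 678(120) − 0.129(55500) + 179(241) = 34149.5.
∂Q/∂I = -0.129.
E = (-0.129) × (55500/34149.5) = -0.20965…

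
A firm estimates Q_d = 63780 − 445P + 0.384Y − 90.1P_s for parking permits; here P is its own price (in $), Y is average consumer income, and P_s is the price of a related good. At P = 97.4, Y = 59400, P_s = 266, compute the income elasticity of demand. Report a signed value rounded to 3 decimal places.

1.183

At the given values, Q_d = 63780 − 445(97.4) + 0.384(59400) − 90.1(266) = 19280.
∂Q_d/∂Y = 0.384.
E = (0.384) × (59400/19280) = 1.18307…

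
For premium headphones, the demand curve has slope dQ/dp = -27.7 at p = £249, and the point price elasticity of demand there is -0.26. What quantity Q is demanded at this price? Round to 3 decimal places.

Ed = (dQ/dp)·(p/Q) ⇒ Q = (dQ/dp)·p/Ed = (-27.7)·249/(-0.26) = 26528.07692…

26528.077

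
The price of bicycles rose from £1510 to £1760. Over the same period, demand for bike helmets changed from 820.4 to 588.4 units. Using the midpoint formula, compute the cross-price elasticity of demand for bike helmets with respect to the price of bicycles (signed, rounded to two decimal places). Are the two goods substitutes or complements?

-2.15; complements

%ΔQ_{bike helmets} = (588.4 − 820.4)/avg = -232/704.4 = -0.329358…
%ΔP_{bicycles} = (1760 − 1510)/avg = 250/1635 = 0.152905…
E_cross = (-232/704.4) / (250/1635) = -2.1540…
E_cross < 0 ⇒ the goods are complements.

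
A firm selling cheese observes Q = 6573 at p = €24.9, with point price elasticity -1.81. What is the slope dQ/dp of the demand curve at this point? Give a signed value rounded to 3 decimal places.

Ed = (dQ/dp)·(p/Q) ⇒ dQ/dp = Ed·Q/p = (-1.81)·6573/24.9 = -477.79638…

-477.796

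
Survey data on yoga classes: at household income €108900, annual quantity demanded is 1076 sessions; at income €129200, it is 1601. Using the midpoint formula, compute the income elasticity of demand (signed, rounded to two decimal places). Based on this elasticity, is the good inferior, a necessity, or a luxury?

%ΔQ = (1601 − 1076)/[( 1076 + 1601)/2] = 525/1338.5 = 0.392230…
%ΔIncome = (129200 − 108900)/[( 108900 + 129200)/2] = 20300/119050 = 0.170516…
E_income = (525/1338.5) / (20300/119050) = 2.3002…
E_income > 1 ⇒ normal good, luxury.

2.30; luxury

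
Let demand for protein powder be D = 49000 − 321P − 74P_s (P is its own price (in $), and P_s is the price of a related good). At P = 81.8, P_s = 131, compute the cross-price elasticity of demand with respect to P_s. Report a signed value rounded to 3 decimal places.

At the given values, D = 49000 − 321(81.8) − 74(131) = 13048.2.
∂D/∂P_s = -74.
E = (-74) × (131/13048.2) = -0.74293…

-0.743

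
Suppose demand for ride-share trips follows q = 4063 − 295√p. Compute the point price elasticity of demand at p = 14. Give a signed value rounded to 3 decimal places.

dq/dp = −295/(2√p) = -39.421. At p = 14, q = 2959.21.
Ed = (dq/dp)·(p/q) = (-39.421) × (14/2959.21) = -0.18650…

-0.187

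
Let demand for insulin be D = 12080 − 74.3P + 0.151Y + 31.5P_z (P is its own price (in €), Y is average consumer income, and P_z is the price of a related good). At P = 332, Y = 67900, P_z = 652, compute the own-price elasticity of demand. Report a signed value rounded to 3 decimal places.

-1.355

At the given values, D = 12080 − 74.3(332) + 0.151(67900) + 31.5(652) = 18203.3.
∂D/∂P = −74.3.
E = (-74.3) × (332/18203.3) = -1.35511…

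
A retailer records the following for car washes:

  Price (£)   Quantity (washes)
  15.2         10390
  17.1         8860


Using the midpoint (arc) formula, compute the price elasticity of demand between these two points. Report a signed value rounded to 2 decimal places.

%ΔQ = (8860 − 10390) / [(10390 + 8860)/2] = -1530/9625 = -0.158961…
%ΔP = (17.1 − 15.2) / [(15.2 + 17.1)/2] = 1.9/16.15 = 0.117647…
Arc Ed = %ΔQ / %ΔP = (-1530/9625) / (1.9/16.15) = -1.3511…

-1.35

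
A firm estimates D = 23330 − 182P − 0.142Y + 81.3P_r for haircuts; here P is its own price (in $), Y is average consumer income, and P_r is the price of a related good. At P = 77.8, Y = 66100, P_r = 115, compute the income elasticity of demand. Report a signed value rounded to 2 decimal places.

At the given values, D = 23330 − 182(77.8) − 0.142(66100) + 81.3(115) = 9133.7.
∂D/∂Y = -0.142.
E = (-0.142) × (66100/9133.7) = -1.0276…

-1.03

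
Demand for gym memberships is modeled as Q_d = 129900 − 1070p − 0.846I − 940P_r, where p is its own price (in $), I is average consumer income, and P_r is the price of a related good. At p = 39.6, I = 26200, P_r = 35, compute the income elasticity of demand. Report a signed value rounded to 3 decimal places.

-0.683

At the given values, Q_d = 129900 − 1070(39.6) − 0.846(26200) − 940(35) = 32462.8.
∂Q_d/∂I = -0.846.
E = (-0.846) × (26200/32462.8) = -0.68278…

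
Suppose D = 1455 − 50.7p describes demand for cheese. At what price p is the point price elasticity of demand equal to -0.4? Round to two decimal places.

8.20

Ed = −50.7p/(1455 − 50.7p). Set this equal to -0.4:
50.7p = 0.4·(1455 − 50.7p) ⇒ 50.7p(1 + 0.4) = 0.4·1455
p = 0.4·1455 / (50.7·1.4) = 8.1994…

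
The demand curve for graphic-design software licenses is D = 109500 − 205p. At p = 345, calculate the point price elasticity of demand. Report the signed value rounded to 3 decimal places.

dD/dp = −205. At p = 345, D = 109500 − 205(345) = 38775.
Ed = (dD/dp)·(p/D) = −205 × (345/38775) = -1.82398…

-1.824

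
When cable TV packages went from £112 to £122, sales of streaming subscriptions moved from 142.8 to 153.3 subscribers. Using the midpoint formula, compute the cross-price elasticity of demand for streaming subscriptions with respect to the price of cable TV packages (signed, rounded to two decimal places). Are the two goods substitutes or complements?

%ΔQ_{streaming subscriptions} = (153.3 − 142.8)/avg = 10.5/148.05 = 0.070921…
%ΔP_{cable TV packages} = (122 − 112)/avg = 10/117 = 0.085470…
E_cross = (10.5/148.05) / (10/117) = 0.8297…
E_cross > 0 ⇒ the goods are substitutes.

0.83; substitutes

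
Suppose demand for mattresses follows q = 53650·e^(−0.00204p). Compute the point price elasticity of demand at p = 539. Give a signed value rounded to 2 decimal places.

-1.10

dq/dp = −0.00204·q = -36.4474. At p = 539, q = 17866.4.
Ed = (dq/dp)·(p/q) = (-36.4474) × (539/17866.4) = -1.0995…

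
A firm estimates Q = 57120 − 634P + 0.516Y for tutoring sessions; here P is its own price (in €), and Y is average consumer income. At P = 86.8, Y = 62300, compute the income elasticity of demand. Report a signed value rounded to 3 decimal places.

0.939

At the given values, Q = 57120 − 634(86.8) + 0.516(62300) = 34235.6.
∂Q/∂Y = 0.516.
E = (0.516) × (62300/34235.6) = 0.93898…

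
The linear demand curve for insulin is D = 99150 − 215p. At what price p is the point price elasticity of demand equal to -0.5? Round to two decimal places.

Ed = −215p/(99150 − 215p). Set this equal to -0.5:
215p = 0.5·(99150 − 215p) ⇒ 215p(1 + 0.5) = 0.5·99150
p = 0.5·99150 / (215·1.5) = 153.7209…

153.72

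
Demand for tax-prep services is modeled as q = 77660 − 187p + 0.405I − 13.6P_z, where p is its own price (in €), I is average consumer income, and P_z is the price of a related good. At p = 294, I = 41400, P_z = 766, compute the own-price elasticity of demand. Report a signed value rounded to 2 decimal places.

-1.89

At the given values, q = 77660 − 187(294) + 0.405(41400) − 13.6(766) = 29031.4.
∂q/∂p = −187.
E = (-187) × (294/29031.4) = -1.8937…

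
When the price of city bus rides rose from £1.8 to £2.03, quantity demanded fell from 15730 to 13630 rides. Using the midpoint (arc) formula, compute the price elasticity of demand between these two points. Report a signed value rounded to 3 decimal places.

-1.191

%ΔQ = (13630 − 15730) / [(15730 + 13630)/2] = -2100/14680 = -0.143051…
%ΔP = (2.03 − 1.8) / [(1.8 + 2.03)/2] = 0.23/1.915 = 0.120104…
Arc Ed = %ΔQ / %ΔP = (-2100/14680) / (0.23/1.915) = -1.19106…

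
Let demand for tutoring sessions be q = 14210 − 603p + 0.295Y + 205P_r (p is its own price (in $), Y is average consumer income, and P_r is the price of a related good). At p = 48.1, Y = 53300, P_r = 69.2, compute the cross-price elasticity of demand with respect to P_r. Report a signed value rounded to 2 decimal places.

0.94

At the given values, q = 14210 − 603(48.1) + 0.295(53300) + 205(69.2) = 15115.2.
∂q/∂P_r = 205.
E = (205) × (69.2/15115.2) = 0.9385…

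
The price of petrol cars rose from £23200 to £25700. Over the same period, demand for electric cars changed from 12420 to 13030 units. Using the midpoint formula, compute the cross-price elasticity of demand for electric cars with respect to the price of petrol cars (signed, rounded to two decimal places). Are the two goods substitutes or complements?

0.47; substitutes

%ΔQ_{electric cars} = (13030 − 12420)/avg = 610/12725 = 0.047937…
%ΔP_{petrol cars} = (25700 − 23200)/avg = 2500/24450 = 0.102249…
E_cross = (610/12725) / (2500/24450) = 0.4688…
E_cross > 0 ⇒ the goods are substitutes.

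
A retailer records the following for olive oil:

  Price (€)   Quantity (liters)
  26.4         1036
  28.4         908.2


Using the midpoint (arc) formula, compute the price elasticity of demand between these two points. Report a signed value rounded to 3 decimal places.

%ΔQ = (908.2 − 1036) / [(1036 + 908.2)/2] = -127.8/972.1 = -0.131467…
%ΔP = (28.4 − 26.4) / [(26.4 + 28.4)/2] = 2/27.4 = 0.072992…
Arc Ed = %ΔQ / %ΔP = (-127.8/972.1) / (2/27.4) = -1.80111…

-1.801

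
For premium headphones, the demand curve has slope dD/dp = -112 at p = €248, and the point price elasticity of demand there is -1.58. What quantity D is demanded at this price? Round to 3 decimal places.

Ed = (dD/dp)·(p/D) ⇒ D = (dD/dp)·p/Ed = (-112)·248/(-1.58) = 17579.74683…

17579.747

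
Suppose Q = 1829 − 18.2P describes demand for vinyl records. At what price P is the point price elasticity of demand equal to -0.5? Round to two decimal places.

33.50

Ed = −18.2P/(1829 − 18.2P). Set this equal to -0.5:
18.2P = 0.5·(1829 − 18.2P) ⇒ 18.2P(1 + 0.5) = 0.5·1829
P = 0.5·1829 / (18.2·1.5) = 33.4981…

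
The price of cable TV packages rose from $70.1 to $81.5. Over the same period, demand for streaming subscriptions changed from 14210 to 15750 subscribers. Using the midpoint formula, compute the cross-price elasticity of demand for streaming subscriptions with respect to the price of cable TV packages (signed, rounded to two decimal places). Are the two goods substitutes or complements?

0.68; substitutes

%ΔQ_{streaming subscriptions} = (15750 − 14210)/avg = 1540/14980 = 0.102803…
%ΔP_{cable TV packages} = (81.5 − 70.1)/avg = 11.4/75.8 = 0.150395…
E_cross = (1540/14980) / (11.4/75.8) = 0.6835…
E_cross > 0 ⇒ the goods are substitutes.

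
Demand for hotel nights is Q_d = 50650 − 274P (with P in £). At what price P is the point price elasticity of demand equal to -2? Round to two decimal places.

Ed = −274P/(50650 − 274P). Set this equal to -2:
274P = 2·(50650 − 274P) ⇒ 274P(1 + 2) = 2·50650
P = 2·50650 / (274·3) = 123.2360…

123.24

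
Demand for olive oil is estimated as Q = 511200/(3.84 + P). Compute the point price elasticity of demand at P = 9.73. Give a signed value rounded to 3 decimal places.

dQ/dP = −511200/(3.84 + P)² = -2776.07. At P = 9.73, Q = 37671.3.
Ed = (dQ/dP)·(P/Q) = (-2776.07) × (9.73/37671.3) = -0.71702…

-0.717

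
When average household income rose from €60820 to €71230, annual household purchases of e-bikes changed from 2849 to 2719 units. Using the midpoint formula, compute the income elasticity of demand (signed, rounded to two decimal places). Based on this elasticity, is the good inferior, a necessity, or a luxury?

-0.30; inferior

%ΔQ = (2719 − 2849)/[( 2849 + 2719)/2] = -130/2784 = -0.046695…
%ΔIncome = (71230 − 60820)/[( 60820 + 71230)/2] = 10410/66025 = 0.157667…
E_income = (-130/2784) / (10410/66025) = -0.2961…
E_income < 0 ⇒ inferior good.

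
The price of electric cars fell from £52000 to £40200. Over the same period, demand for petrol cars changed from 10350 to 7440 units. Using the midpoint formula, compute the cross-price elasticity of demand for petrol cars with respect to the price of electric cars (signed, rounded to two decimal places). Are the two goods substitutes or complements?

%ΔQ_{petrol cars} = (7440 − 10350)/avg = -2910/8895 = -0.327150…
%ΔP_{electric cars} = (40200 − 52000)/avg = -11800/46100 = -0.255965…
E_cross = (-2910/8895) / (-11800/46100) = 1.2781…
E_cross > 0 ⇒ the goods are substitutes.

1.28; substitutes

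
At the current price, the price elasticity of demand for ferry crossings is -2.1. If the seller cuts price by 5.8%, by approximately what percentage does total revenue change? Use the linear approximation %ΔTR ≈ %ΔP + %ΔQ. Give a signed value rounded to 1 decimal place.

%ΔQ ≈ Ed × %ΔP = (-2.1) × (-5.8%) = +12.1800%
%ΔTR ≈ %ΔP + %ΔQ = (-5.8%) + (+12.1800%) = +6.3800%

+6.4%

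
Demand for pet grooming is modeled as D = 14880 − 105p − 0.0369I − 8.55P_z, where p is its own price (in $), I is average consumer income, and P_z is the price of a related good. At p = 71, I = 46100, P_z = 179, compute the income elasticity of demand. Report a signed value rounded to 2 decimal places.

At the given values, D = 14880 − 105(71) − 0.0369(46100) − 8.55(179) = 4193.46.
∂D/∂I = -0.0369.
E = (-0.0369) × (46100/4193.46) = -0.4056…

-0.41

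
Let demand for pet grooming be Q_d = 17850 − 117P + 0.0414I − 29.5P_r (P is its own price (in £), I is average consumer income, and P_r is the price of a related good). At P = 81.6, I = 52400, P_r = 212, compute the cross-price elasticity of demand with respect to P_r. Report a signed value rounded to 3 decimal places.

-1.483

At the given values, Q_d = 17850 − 117(81.6) + 0.0414(52400) − 29.5(212) = 4218.16.
∂Q_d/∂P_r = -29.5.
E = (-29.5) × (212/4218.16) = -1.48263…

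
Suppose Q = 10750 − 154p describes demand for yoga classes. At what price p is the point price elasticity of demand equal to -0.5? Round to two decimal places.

Ed = −154p/(10750 − 154p). Set this equal to -0.5:
154p = 0.5·(10750 − 154p) ⇒ 154p(1 + 0.5) = 0.5·10750
p = 0.5·10750 / (154·1.5) = 23.2683…

23.27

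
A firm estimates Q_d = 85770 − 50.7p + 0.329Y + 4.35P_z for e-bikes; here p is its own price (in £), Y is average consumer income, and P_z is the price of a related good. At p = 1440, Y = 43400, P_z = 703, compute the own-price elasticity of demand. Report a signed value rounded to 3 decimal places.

-2.426

At the given values, Q_d = 85770 − 50.7(1440) + 0.329(43400) + 4.35(703) = 30098.65.
∂Q_d/∂p = −50.7.
E = (-50.7) × (1440/30098.65) = -2.42562…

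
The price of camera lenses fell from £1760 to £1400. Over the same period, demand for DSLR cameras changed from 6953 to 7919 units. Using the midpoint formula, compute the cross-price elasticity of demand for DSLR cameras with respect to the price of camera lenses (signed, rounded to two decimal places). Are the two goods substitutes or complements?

-0.57; complements

%ΔQ_{DSLR cameras} = (7919 − 6953)/avg = 966/7436 = 0.129908…
%ΔP_{camera lenses} = (1400 − 1760)/avg = -360/1580 = -0.227848…
E_cross = (966/7436) / (-360/1580) = -0.5701…
E_cross < 0 ⇒ the goods are complements.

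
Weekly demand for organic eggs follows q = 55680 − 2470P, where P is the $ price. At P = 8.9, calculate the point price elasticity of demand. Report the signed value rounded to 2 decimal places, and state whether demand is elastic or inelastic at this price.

-0.65; inelastic

dq/dP = −2470. At P = 8.9, q = 55680 − 2470(8.9) = 33697.
Ed = (dq/dP)·(P/q) = −2470 × (8.9/33697) = -0.6523…
|Ed| = 0.65 < 1, so demand is inelastic.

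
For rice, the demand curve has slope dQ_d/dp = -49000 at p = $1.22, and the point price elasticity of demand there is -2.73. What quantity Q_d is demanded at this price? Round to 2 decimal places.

Ed = (dQ_d/dp)·(p/Q_d) ⇒ Q_d = (dQ_d/dp)·p/Ed = (-49000)·1.22/(-2.73) = 21897.4358…

21897.44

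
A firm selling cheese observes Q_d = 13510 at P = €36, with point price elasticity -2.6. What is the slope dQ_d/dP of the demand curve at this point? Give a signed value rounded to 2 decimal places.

-975.72

Ed = (dQ_d/dP)·(P/Q_d) ⇒ dQ_d/dP = Ed·Q_d/P = (-2.6)·13510/36 = -975.7222…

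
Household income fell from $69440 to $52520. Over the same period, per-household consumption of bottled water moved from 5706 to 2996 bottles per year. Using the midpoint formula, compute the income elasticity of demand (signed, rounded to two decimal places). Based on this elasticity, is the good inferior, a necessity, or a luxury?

%ΔQ = (2996 − 5706)/[( 5706 + 2996)/2] = -2710/4351 = -0.622845…
%ΔIncome = (52520 − 69440)/[( 69440 + 52520)/2] = -16920/60980 = -0.277468…
E_income = (-2710/4351) / (-16920/60980) = 2.2447…
E_income > 1 ⇒ normal good, luxury.

2.24; luxury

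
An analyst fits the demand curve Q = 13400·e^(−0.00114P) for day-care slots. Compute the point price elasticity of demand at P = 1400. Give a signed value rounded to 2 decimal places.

-1.60

dQ/dP = −0.00114·Q = -3.09653. At P = 1400, Q = 2716.26.
Ed = (dQ/dP)·(P/Q) = (-3.09653) × (1400/2716.26) = -1.596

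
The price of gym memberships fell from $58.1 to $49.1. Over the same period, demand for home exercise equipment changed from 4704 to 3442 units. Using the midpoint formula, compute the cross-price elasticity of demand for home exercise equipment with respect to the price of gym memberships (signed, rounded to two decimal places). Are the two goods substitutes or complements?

1.85; substitutes

%ΔQ_{home exercise equipment} = (3442 − 4704)/avg = -1262/4073 = -0.309845…
%ΔP_{gym memberships} = (49.1 − 58.1)/avg = -9/53.6 = -0.167910…
E_cross = (-1262/4073) / (-9/53.6) = 1.8453…
E_cross > 0 ⇒ the goods are substitutes.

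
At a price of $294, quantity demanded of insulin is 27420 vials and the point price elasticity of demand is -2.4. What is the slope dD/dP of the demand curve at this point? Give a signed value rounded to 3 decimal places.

-223.837

Ed = (dD/dP)·(P/D) ⇒ dD/dP = Ed·D/P = (-2.4)·27420/294 = -223.83673…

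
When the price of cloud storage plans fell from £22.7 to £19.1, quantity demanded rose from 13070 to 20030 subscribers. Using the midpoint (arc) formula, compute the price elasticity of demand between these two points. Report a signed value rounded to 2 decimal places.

%ΔQ = (20030 − 13070) / [(13070 + 20030)/2] = 6960/16550 = 0.420543…
%ΔP = (19.1 − 22.7) / [(22.7 + 19.1)/2] = -3.6/20.9 = -0.172248…
Arc Ed = %ΔQ / %ΔP = (6960/16550) / (-3.6/20.9) = -2.4414…

-2.44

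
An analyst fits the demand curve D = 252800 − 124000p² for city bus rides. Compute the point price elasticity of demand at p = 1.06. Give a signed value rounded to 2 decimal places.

-2.46

dD/dp = −2·124000·p = -262880. At p = 1.06, D = 113473.6.
Ed = (dD/dp)·(p/D) = (-262880) × (1.06/113473.6) = -2.4556…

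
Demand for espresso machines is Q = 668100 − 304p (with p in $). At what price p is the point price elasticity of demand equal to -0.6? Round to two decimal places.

824.14

Ed = −304p/(668100 − 304p). Set this equal to -0.6:
304p = 0.6·(668100 − 304p) ⇒ 304p(1 + 0.6) = 0.6·668100
p = 0.6·668100 / (304·1.6) = 824.1365…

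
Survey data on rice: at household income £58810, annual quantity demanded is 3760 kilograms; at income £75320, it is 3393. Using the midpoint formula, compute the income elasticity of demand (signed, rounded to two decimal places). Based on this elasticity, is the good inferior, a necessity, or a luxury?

%ΔQ = (3393 − 3760)/[( 3760 + 3393)/2] = -367/3576.5 = -0.102614…
%ΔIncome = (75320 − 58810)/[( 58810 + 75320)/2] = 16510/67065 = 0.246179…
E_income = (-367/3576.5) / (16510/67065) = -0.4168…
E_income < 0 ⇒ inferior good.

-0.42; inferior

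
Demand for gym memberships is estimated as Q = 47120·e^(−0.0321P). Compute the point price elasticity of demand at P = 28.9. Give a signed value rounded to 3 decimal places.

-0.928

dQ/dP = −0.0321·Q = -598.163. At P = 28.9, Q = 18634.4.
Ed = (dQ/dP)·(P/Q) = (-598.163) × (28.9/18634.4) = -0.92769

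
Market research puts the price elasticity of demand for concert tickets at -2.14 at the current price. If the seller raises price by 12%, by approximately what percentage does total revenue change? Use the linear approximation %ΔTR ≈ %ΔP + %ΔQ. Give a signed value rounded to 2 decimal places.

-13.68%

%ΔQ ≈ Ed × %ΔP = (-2.14) × (+12%) = -25.6800%
%ΔTR ≈ %ΔP + %ΔQ = (+12%) + (-25.6800%) = -13.6800%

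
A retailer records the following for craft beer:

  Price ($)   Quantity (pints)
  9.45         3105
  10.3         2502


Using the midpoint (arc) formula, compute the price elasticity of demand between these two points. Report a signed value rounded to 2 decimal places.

-2.50

%ΔQ = (2502 − 3105) / [(3105 + 2502)/2] = -603/2803.5 = -0.215088…
%ΔP = (10.3 − 9.45) / [(9.45 + 10.3)/2] = 0.85/9.875 = 0.086075…
Arc Ed = %ΔQ / %ΔP = (-603/2803.5) / (0.85/9.875) = -2.4988…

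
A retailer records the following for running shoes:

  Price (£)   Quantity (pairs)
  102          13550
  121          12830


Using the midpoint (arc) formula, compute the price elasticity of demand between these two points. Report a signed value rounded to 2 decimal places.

-0.32

%ΔQ = (12830 − 13550) / [(13550 + 12830)/2] = -720/13190 = -0.054586…
%ΔP = (121 − 102) / [(102 + 121)/2] = 19/111.5 = 0.170403…
Arc Ed = %ΔQ / %ΔP = (-720/13190) / (19/111.5) = -0.3203…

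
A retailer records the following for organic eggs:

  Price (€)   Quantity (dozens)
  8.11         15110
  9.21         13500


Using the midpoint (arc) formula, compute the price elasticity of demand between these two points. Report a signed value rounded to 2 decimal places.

%ΔQ = (13500 − 15110) / [(15110 + 13500)/2] = -1610/14305 = -0.112548…
%ΔP = (9.21 − 8.11) / [(8.11 + 9.21)/2] = 1.1/8.66 = 0.127020…
Arc Ed = %ΔQ / %ΔP = (-1610/14305) / (1.1/8.66) = -0.8860…

-0.89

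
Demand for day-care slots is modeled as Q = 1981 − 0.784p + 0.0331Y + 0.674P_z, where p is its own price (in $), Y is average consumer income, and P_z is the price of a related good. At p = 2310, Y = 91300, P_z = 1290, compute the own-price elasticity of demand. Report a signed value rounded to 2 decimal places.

At the given values, Q = 1981 − 0.784(2310) + 0.0331(91300) + 0.674(1290) = 4061.45.
∂Q/∂p = −0.784.
E = (-0.784) × (2310/4061.45) = -0.4459…

-0.45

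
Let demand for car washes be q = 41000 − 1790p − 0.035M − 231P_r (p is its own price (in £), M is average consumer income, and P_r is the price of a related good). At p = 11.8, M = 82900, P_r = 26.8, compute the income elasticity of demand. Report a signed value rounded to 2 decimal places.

At the given values, q = 41000 − 1790(11.8) − 0.035(82900) − 231(26.8) = 10785.7.
∂q/∂M = -0.035.
E = (-0.035) × (82900/10785.7) = -0.2690…

-0.27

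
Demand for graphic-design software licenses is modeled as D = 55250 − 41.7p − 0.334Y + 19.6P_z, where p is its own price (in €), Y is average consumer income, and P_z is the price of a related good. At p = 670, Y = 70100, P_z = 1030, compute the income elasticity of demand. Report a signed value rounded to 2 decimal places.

-0.97

At the given values, D = 55250 − 41.7(670) − 0.334(70100) + 19.6(1030) = 24085.6.
∂D/∂Y = -0.334.
E = (-0.334) × (70100/24085.6) = -0.9720…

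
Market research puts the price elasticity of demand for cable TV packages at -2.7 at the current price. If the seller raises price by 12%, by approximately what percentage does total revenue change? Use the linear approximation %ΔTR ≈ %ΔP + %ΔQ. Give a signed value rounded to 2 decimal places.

-20.40%

%ΔQ ≈ Ed × %ΔP = (-2.7) × (+12%) = -32.4000%
%ΔTR ≈ %ΔP + %ΔQ = (+12%) + (-32.4000%) = -20.4000%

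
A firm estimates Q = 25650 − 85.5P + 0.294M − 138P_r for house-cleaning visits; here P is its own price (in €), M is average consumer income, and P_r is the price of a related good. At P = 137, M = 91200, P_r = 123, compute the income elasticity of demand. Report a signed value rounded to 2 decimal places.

1.13

At the given values, Q = 25650 − 85.5(137) + 0.294(91200) − 138(123) = 23775.3.
∂Q/∂M = 0.294.
E = (0.294) × (91200/23775.3) = 1.1277…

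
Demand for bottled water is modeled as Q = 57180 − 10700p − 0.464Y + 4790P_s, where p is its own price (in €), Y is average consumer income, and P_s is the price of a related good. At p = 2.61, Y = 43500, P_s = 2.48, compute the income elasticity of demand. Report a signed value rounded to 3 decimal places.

At the given values, Q = 57180 − 10700(2.61) − 0.464(43500) + 4790(2.48) = 20948.2.
∂Q/∂Y = -0.464.
E = (-0.464) × (43500/20948.2) = -0.96351…

-0.964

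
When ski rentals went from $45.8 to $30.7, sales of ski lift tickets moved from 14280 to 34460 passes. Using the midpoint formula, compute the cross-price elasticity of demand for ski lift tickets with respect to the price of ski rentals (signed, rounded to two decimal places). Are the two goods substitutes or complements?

%ΔQ_{ski lift tickets} = (34460 − 14280)/avg = 20180/24370 = 0.828067…
%ΔP_{ski rentals} = (30.7 − 45.8)/avg = -15.1/38.25 = -0.394771…
E_cross = (20180/24370) / (-15.1/38.25) = -2.0975…
E_cross < 0 ⇒ the goods are complements.

-2.10; complements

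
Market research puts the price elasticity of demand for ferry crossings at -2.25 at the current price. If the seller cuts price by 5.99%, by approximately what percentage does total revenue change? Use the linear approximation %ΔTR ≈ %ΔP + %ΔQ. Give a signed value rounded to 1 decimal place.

%ΔQ ≈ Ed × %ΔP = (-2.25) × (-5.99%) = +13.4775%
%ΔTR ≈ %ΔP + %ΔQ = (-5.99%) + (+13.4775%) = +7.4875%

+7.5%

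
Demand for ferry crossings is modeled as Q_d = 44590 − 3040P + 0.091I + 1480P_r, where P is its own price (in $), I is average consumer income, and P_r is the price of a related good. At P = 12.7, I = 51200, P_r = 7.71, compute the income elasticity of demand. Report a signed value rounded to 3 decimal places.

0.211

At the given values, Q_d = 44590 − 3040(12.7) + 0.091(51200) + 1480(7.71) = 22052.
∂Q_d/∂I = 0.091.
E = (0.091) × (51200/22052) = 0.21128…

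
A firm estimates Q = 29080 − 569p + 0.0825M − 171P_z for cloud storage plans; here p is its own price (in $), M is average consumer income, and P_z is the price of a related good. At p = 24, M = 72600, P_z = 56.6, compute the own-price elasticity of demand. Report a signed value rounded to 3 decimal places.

-1.164

At the given values, Q = 29080 − 569(24) + 0.0825(72600) − 171(56.6) = 11734.9.
∂Q/∂p = −569.
E = (-569) × (24/11734.9) = -1.16370…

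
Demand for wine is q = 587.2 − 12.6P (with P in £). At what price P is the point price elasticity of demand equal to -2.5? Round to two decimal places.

33.29

Ed = −12.6P/(587.2 − 12.6P). Set this equal to -2.5:
12.6P = 2.5·(587.2 − 12.6P) ⇒ 12.6P(1 + 2.5) = 2.5·587.2
P = 2.5·587.2 / (12.6·3.5) = 33.2879…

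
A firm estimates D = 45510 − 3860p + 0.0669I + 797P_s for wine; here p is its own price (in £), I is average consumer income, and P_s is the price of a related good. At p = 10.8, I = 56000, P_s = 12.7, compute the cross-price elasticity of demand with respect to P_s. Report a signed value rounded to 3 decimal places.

At the given values, D = 45510 − 3860(10.8) + 0.0669(56000) + 797(12.7) = 17690.3.
∂D/∂P_s = 797.
E = (797) × (12.7/17690.3) = 0.57217…

0.572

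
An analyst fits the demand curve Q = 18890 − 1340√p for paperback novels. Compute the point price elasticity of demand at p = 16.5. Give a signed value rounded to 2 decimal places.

dQ/dp = −1340/(2√p) = -164.943. At p = 16.5, Q = 13446.9.
Ed = (dQ/dp)·(p/Q) = (-164.943) × (16.5/13446.9) = -0.2023…

-0.20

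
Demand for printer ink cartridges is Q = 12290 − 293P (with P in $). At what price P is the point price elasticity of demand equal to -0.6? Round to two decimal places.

Ed = −293P/(12290 − 293P). Set this equal to -0.6:
293P = 0.6·(12290 − 293P) ⇒ 293P(1 + 0.6) = 0.6·12290
P = 0.6·12290 / (293·1.6) = 15.7295…

15.73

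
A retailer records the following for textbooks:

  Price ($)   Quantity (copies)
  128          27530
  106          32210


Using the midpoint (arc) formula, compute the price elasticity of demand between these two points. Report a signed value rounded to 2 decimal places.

-0.83

%ΔQ = (32210 − 27530) / [(27530 + 32210)/2] = 4680/29870 = 0.156678…
%ΔP = (106 − 128) / [(128 + 106)/2] = -22/117 = -0.188034…
Arc Ed = %ΔQ / %ΔP = (4680/29870) / (-22/117) = -0.8332…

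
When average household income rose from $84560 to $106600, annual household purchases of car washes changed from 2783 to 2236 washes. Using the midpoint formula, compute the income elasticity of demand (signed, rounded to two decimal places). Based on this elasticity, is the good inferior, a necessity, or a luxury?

%ΔQ = (2236 − 2783)/[( 2783 + 2236)/2] = -547/2509.5 = -0.217971…
%ΔIncome = (106600 − 84560)/[( 84560 + 106600)/2] = 22040/95580 = 0.230592…
E_income = (-547/2509.5) / (22040/95580) = -0.9452…
E_income < 0 ⇒ inferior good.

-0.95; inferior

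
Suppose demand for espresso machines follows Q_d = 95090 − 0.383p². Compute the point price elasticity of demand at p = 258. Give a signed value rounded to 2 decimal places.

-0.73

dQ_d/dp = −2·0.383·p = -197.628. At p = 258, Q_d = 69595.988.
Ed = (dQ_d/dp)·(p/Q_d) = (-197.628) × (258/69595.988) = -0.7326…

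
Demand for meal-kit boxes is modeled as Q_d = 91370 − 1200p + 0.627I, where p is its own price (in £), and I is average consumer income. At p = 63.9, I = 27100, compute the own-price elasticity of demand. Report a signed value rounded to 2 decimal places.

-2.42

At the given values, Q_d = 91370 − 1200(63.9) + 0.627(27100) = 31681.7.
∂Q_d/∂p = −1200.
E = (-1200) × (63.9/31681.7) = -2.4203…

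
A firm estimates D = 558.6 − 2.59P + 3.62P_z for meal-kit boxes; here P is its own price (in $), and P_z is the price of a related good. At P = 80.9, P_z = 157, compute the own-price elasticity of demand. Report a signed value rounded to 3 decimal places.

-0.228

At the given values, D = 558.6 − 2.59(80.9) + 3.62(157) = 917.409.
∂D/∂P = −2.59.
E = (-2.59) × (80.9/917.409) = -0.22839…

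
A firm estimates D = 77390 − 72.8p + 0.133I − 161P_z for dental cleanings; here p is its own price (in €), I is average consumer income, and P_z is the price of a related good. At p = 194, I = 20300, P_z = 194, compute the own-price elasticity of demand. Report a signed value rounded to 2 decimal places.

-0.41

At the given values, D = 77390 − 72.8(194) + 0.133(20300) − 161(194) = 34732.7.
∂D/∂p = −72.8.
E = (-72.8) × (194/34732.7) = -0.4066…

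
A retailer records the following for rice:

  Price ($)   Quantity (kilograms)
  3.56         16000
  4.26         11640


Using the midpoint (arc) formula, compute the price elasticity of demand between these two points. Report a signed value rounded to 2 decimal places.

-1.76

%ΔQ = (11640 − 16000) / [(16000 + 11640)/2] = -4360/13820 = -0.315484…
%ΔP = (4.26 − 3.56) / [(3.56 + 4.26)/2] = 0.7/3.91 = 0.179028…
Arc Ed = %ΔQ / %ΔP = (-4360/13820) / (0.7/3.91) = -1.7622…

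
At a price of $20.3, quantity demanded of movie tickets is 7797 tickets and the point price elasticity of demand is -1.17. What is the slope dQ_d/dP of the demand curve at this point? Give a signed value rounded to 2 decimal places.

-449.38

Ed = (dQ_d/dP)·(P/Q_d) ⇒ dQ_d/dP = Ed·Q_d/P = (-1.17)·7797/20.3 = -449.3837…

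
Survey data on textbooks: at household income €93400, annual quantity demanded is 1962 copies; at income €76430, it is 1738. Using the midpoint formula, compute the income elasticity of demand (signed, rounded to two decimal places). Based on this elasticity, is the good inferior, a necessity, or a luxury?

%ΔQ = (1738 − 1962)/[( 1962 + 1738)/2] = -224/1850 = -0.121081…
%ΔIncome = (76430 − 93400)/[( 93400 + 76430)/2] = -16970/84915 = -0.199846…
E_income = (-224/1850) / (-16970/84915) = 0.6058…
0 < E_income < 1 ⇒ normal good, necessity.

0.61; necessity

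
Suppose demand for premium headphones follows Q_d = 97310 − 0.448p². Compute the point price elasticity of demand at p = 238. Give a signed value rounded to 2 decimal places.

dQ_d/dp = −2·0.448·p = -213.248. At p = 238, Q_d = 71933.488.
Ed = (dQ_d/dp)·(p/Q_d) = (-213.248) × (238/71933.488) = -0.7055…

-0.71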